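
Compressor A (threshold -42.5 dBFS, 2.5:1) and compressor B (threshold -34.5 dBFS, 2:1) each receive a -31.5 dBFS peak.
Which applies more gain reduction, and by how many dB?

A: 11 dB over, compressed to 4.4 dB over, so 6.6 dB of GR.
B: 3 dB over, compressed to 1.5 dB over, so 1.5 dB of GR.
A reduces 5.1 dB more.

A, by 5.1 dB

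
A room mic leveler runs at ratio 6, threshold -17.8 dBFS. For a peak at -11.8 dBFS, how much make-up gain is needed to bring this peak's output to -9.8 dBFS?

7 dB

Overshoot 6 dB → 6/6 = 1 dB after compression, so the compressed level is -17.8 + 1 = -16.8 dBFS.
Make-up = target − compressed = -9.8 − (-16.8) = 7 dB.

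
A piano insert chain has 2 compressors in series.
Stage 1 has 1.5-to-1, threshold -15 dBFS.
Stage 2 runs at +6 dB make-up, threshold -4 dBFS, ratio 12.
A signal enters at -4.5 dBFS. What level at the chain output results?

Stage 1: 10.5 dB above -15 dBFS, reduced 1.5:1 to 7 dB above → -8 dBFS.
Stage 2: -8 dBFS ≤ -4 dBFS, so stage 2 doesn't engage; make-up brings it to -2 dBFS.

-2 dBFS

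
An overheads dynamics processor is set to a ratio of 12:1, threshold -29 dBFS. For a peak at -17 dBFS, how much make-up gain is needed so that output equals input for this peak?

Without make-up, output = threshold + overshoot/12 = -29 + 1 = -28 dBFS.
Gap to target: 11 dB.

11 dB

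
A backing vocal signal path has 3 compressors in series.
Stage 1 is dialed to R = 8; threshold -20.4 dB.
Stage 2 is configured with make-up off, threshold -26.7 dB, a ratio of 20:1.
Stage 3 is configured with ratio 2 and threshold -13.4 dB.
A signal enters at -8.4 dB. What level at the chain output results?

Stage 1: -8.4 dB is 12 dB over -20.4 dB; at 8:1 that becomes 1.5 dB over, giving -18.9 dB.
Stage 2: overshoot 7.8 dB → 7.8/20 = 0.39 dB → -26.31 dB.
Stage 3: -26.31 dB ≤ -13.4 dB, so stage 3 doesn't engage; output -26.31 dB.

-26.31 dB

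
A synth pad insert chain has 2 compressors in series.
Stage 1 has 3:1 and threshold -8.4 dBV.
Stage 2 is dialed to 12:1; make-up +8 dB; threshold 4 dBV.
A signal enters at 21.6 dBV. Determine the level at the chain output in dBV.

9.6 dBV

Stage 1: 21.6 dBV is 30 dB over -8.4 dBV; at 3:1 that becomes 10 dB over, giving 1.6 dBV.
Stage 2: 1.6 dBV is at or below the 4 dBV threshold — no compression; make-up brings it to 9.6 dBV.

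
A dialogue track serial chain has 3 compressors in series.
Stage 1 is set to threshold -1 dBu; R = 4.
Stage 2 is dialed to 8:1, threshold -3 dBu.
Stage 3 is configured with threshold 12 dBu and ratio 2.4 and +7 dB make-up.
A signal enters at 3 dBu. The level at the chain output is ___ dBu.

4.375 dBu

Stage 1: overshoot 4 dB → 4/4 = 1 dB → 0 dBu.
Stage 2: 0 dBu is 3 dB over -3 dBu; at 8:1 that becomes 0.375 dB over, giving -2.625 dBu.
Stage 3: -2.625 dBu is at or below the 12 dBu threshold — no compression; make-up brings it to 4.375 dBu.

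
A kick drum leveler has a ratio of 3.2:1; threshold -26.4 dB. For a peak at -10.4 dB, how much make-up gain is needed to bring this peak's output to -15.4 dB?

6 dB

The peak compresses to -26.4 + 16/3.2 = -21.4 dB.
To reach -15.4 dB requires -15.4 − (-21.4) = 6 dB of make-up.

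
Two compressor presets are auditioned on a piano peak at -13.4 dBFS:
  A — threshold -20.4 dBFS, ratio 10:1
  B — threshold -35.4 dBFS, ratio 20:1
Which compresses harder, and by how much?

B, by 14.6 dB

A: GR = 7 − 7/10 = 6.3 dB.
B: GR = 22 − 22/20 = 20.9 dB.
Difference: 14.6 dB in favour of B.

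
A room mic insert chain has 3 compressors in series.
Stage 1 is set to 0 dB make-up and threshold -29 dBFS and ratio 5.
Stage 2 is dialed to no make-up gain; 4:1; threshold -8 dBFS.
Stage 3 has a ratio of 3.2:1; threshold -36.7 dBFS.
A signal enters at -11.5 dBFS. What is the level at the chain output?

-33.2 dBFS

Stage 1: -11.5 dBFS is 17.5 dB over -29 dBFS; at 5:1 that becomes 3.5 dB over, giving -25.5 dBFS.
Stage 2: -25.5 dBFS is at or below the -8 dBFS threshold — no compression; output -25.5 dBFS.
Stage 3: -25.5 dBFS is 11.2 dB over -36.7 dBFS; at 3.2:1 that becomes 3.5 dB over, giving -33.2 dBFS.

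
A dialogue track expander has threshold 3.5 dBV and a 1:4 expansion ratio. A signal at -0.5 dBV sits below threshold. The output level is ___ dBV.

-12.5 dBV

The input is 4 dB below the 3.5 dBV threshold.
A 1:4 expander multiplies undershoot by 4: 4 × 4 = 16 dB below threshold.
Output = 3.5 − 16 = -12.5 dBV.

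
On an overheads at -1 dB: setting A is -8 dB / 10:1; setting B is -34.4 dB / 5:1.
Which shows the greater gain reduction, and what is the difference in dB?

A: GR = 7 − 7/10 = 6.3 dB.
B: GR = 33.4 − 33.4/5 = 26.72 dB.
Difference: 20.42 dB in favour of B.

B, by 20.42 dB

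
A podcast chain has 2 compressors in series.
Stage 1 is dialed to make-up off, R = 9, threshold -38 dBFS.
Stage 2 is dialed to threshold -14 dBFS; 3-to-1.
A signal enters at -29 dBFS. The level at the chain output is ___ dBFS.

-37 dBFS

Stage 1: 9 dB above -38 dBFS, reduced 9:1 to 1 dB above → -37 dBFS.
Stage 2: -37 dBFS ≤ -14 dBFS, so stage 2 doesn't engage; output -37 dBFS.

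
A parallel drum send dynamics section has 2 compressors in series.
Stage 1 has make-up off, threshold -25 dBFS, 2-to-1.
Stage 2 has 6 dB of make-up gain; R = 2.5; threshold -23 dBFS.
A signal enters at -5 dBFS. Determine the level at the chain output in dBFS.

-13.8 dBFS

Stage 1: overshoot 20 dB → 20/2 = 10 dB → -15 dBFS.
Stage 2: overshoot 8 dB → 8/2.5 = 3.2 dB → -19.8 dBFS; +6 dB make-up → -13.8 dBFS.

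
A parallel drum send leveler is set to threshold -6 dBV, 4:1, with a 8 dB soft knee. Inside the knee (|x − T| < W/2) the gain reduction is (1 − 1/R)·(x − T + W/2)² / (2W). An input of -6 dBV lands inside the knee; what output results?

x − T + W/2 = -6 − (-6) + 4 = 4.
GR = (1 − 1/4) × 4² / 16 = 0.75 × 16 / 16 = 0.75 dB.
Output = -6 − 0.75 = -6.75 dBV.

-6.75 dBV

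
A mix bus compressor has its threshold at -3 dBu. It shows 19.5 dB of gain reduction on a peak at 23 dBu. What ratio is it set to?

Input overshoot = 23 − (-3) = 26 dB.
Output overshoot = 26 − 19.5 = 6.5 dB.
Ratio = input overshoot / output overshoot = 26 / 6.5 = 4.

4:1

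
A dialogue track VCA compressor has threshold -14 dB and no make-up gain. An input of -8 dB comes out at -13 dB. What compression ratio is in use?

Input overshoot = -8 − (-14) = 6 dB; output overshoot = -13 − (-14) = 1 dB.
Ratio = 6 / 1 = 6.

6:1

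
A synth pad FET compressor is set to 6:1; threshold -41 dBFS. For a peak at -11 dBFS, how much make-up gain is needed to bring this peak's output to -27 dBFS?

9 dB

The peak compresses to -41 + 30/6 = -36 dBFS.
To reach -27 dBFS requires -27 − (-36) = 9 dB of make-up.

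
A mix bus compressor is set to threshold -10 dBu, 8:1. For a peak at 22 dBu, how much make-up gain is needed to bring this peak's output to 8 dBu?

Without make-up, output = threshold + overshoot/8 = -10 + 4 = -6 dBu.
Gap to target: 14 dB.

14 dB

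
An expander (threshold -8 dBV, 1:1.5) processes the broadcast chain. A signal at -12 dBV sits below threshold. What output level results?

Undershoot = (-8) − (-12) = 4 dB.
At 1:1.5, that expands to 6 dB under threshold.
Output = -8 − 6 = -14 dBV.

-14 dBV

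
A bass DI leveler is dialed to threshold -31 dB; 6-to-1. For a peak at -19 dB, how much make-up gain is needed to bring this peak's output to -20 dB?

Without make-up, output = threshold + overshoot/6 = -31 + 2 = -29 dB.
Gap to target: 9 dB.

9 dB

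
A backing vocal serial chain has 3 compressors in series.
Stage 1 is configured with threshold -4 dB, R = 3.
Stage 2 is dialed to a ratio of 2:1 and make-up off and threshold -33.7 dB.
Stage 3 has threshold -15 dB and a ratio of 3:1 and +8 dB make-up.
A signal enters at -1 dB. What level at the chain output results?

-10.35 dB

Stage 1: 3 dB above -4 dB, reduced 3:1 to 1 dB above → -3 dB.
Stage 2: 30.7 dB above -33.7 dB, reduced 2:1 to 15.35 dB above → -18.35 dB.
Stage 3: -18.35 dB ≤ -15 dB, so stage 3 doesn't engage; make-up brings it to -10.35 dB.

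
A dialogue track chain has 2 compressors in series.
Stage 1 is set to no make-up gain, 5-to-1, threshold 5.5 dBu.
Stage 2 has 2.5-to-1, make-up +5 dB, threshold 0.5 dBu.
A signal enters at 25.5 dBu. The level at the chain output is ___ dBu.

Stage 1: overshoot 20 dB → 20/5 = 4 dB → 9.5 dBu.
Stage 2: 9 dB above 0.5 dBu, reduced 2.5:1 to 3.6 dB above → 4.1 dBu; +5 dB make-up → 9.1 dBu.

9.1 dBu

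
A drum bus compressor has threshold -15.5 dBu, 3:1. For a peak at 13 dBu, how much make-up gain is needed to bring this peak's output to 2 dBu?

Without make-up, output = threshold + overshoot/3 = -15.5 + 9.5 = -6 dBu.
Gap to target: 8 dB.

8 dB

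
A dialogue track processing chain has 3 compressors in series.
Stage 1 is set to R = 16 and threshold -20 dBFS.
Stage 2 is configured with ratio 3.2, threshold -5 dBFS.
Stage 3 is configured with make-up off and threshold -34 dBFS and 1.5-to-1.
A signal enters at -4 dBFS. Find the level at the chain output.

-24 dBFS

Stage 1: overshoot 16 dB → 16/16 = 1 dB → -19 dBFS.
Stage 2: -19 dBFS ≤ -5 dBFS, so stage 2 doesn't engage; output -19 dBFS.
Stage 3: overshoot 15 dB → 15/1.5 = 10 dB → -24 dBFS.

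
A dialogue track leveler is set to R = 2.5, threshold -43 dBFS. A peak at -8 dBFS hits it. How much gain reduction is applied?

The signal is 35 dB above threshold.
After 2.5:1 compression the overshoot becomes 35/2.5 = 14 dB.
Gain reduction = 35 − 14 = 21 dB.

21 dB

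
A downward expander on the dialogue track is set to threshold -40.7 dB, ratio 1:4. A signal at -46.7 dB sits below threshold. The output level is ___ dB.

Below threshold, a 1:4 expander applies gain = (4−1)×(T − x) of attenuation.
(4−1) × 6 = 18 dB, so output = -46.7 − 18 = -64.7 dB.

-64.7 dB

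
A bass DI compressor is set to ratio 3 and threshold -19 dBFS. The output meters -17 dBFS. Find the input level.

-13 dBFS

Post-compression overshoot = -17 − (-19) = 2 dB.
Before 3:1 compression the overshoot was 2 × 3 = 6 dB, so input = -19 + 6 = -13 dBFS.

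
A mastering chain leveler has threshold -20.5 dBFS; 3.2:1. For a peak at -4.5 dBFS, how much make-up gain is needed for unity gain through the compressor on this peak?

The peak compresses to -20.5 + 16/3.2 = -15.5 dBFS.
To reach -4.5 dBFS requires -4.5 − (-15.5) = 11 dB of make-up.

11 dB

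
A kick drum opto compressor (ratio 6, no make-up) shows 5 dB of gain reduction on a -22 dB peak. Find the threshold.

-28 dB

Let T be the threshold. Output overshoot = (input overshoot)/R, so -27 − T = (-22 − T)/6.
6·(-27 − T) = -22 − T → 5·T = -162 − (-22) = -140.
T = -140/5 = -28 dB.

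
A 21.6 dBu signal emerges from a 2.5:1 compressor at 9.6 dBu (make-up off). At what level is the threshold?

Let T be the threshold. Output overshoot = (input overshoot)/R, so 9.6 − T = (21.6 − T)/2.5.
2.5·(9.6 − T) = 21.6 − T → 1.5·T = 24 − 21.6 = 2.4.
T = 2.4/1.5 = 1.6 dBu.

1.6 dBu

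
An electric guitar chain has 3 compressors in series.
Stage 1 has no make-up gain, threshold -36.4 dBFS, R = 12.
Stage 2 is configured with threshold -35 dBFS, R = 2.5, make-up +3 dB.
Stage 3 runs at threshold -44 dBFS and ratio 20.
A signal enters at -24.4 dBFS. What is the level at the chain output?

-43.42 dBFS

Stage 1: overshoot 12 dB → 12/12 = 1 dB → -35.4 dBFS.
Stage 2: -35.4 dBFS ≤ -35 dBFS, so stage 2 doesn't engage; make-up brings it to -32.4 dBFS.
Stage 3: 11.6 dB above -44 dBFS, reduced 20:1 to 0.58 dB above → -43.42 dBFS.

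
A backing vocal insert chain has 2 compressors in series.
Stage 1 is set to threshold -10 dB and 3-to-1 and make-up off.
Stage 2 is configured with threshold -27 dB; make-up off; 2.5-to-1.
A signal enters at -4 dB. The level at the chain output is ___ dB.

Stage 1: overshoot 6 dB → 6/3 = 2 dB → -8 dB.
Stage 2: 19 dB above -27 dB, reduced 2.5:1 to 7.6 dB above → -19.4 dB.

-19.4 dB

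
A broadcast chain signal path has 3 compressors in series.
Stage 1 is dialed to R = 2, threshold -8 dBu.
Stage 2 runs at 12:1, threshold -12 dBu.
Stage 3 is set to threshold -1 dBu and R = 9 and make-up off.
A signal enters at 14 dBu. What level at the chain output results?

Stage 1: overshoot 22 dB → 22/2 = 11 dB → 3 dBu.
Stage 2: 15 dB above -12 dBu, reduced 12:1 to 1.25 dB above → -10.75 dBu.
Stage 3: -10.75 dBu ≤ -1 dBu, so stage 3 doesn't engage; output -10.75 dBu.

-10.75 dBu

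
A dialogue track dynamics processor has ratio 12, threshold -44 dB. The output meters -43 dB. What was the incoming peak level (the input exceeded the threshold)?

The compressed level sits -43 − (-44) = 1 dB over threshold.
Input overshoot = R × output overshoot = 12 dB → input = -44 + 12 = -32 dB.

-32 dB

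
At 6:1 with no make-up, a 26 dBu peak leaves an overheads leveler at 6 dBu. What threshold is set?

Let T be the threshold. Output overshoot = (input overshoot)/R, so 6 − T = (26 − T)/6.
6·(6 − T) = 26 − T → 5·T = 36 − 26 = 10.
T = 10/5 = 2 dBu.

2 dBu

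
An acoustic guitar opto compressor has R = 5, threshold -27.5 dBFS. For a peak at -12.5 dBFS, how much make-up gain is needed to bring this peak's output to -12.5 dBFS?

12 dB

Without make-up, output = threshold + overshoot/5 = -27.5 + 3 = -24.5 dBFS.
Gap to target: 12 dB.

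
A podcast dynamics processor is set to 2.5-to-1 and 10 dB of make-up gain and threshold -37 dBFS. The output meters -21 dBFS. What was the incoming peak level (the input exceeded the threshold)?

Stripping the +10 dB make-up gives -31 dBFS at the gain stage.
Post-compression overshoot = -31 − (-37) = 6 dB.
Undo the ratio: input overshoot = 6 × 2.5 = 15 dB, giving input = -22 dBFS.

-22 dBFS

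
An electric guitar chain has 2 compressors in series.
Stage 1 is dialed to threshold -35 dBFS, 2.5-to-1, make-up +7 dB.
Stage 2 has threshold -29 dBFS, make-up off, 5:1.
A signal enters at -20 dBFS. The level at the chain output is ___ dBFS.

-27.6 dBFS

Stage 1: -20 dBFS is 15 dB over -35 dBFS; at 2.5:1 that becomes 6 dB over, giving -29 dBFS; +7 dB make-up → -22 dBFS.
Stage 2: -22 dBFS is 7 dB over -29 dBFS; at 5:1 that becomes 1.4 dB over, giving -27.6 dBFS.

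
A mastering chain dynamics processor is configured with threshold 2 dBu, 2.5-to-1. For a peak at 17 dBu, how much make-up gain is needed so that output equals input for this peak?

9 dB

Overshoot 15 dB → 15/2.5 = 6 dB after compression, so the compressed level is 2 + 6 = 8 dBu.
Make-up = target − compressed = 17 − 8 = 9 dB.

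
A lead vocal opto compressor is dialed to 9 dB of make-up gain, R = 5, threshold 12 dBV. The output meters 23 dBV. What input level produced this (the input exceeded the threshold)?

Stripping the +9 dB make-up gives 14 dBV at the gain stage.
Post-compression overshoot = 14 − 12 = 2 dB.
Input overshoot = R × output overshoot = 10 dB → input = 12 + 10 = 22 dBV.

22 dBV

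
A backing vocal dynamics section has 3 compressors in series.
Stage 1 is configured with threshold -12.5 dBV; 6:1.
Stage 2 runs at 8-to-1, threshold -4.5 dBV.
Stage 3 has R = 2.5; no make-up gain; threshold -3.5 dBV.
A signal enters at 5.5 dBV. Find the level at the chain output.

-9.5 dBV

Stage 1: 18 dB above -12.5 dBV, reduced 6:1 to 3 dB above → -9.5 dBV.
Stage 2: -9.5 dBV ≤ -4.5 dBV, so stage 2 doesn't engage; output -9.5 dBV.
Stage 3: below threshold (-9.5 ≤ -3.5); passes unchanged; output -9.5 dBV.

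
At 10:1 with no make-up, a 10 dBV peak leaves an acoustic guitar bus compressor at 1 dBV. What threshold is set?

Input is 10 dB above T (since output overshoot × R = input overshoot: (1 − T)·10 = 10 − T gives T = 0 dBV).
Check: 0 + (10 − 0)/10 = 0 + 1 = 1 dBV. ✓

0 dBV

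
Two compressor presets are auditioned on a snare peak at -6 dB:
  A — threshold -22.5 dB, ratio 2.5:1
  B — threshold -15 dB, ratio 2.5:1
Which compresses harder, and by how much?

A, by 4.5 dB

A: overshoot 16.5 dB → output overshoot 6.6 dB → GR 9.9 dB.
B: overshoot 9 dB → output overshoot 3.6 dB → GR 5.4 dB.
A reduces 4.5 dB more.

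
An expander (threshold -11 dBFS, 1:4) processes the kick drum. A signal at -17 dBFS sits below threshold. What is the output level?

Undershoot = (-11) − (-17) = 6 dB.
At 1:4, that expands to 24 dB under threshold.
Output = -11 − 24 = -35 dBFS.

-35 dBFS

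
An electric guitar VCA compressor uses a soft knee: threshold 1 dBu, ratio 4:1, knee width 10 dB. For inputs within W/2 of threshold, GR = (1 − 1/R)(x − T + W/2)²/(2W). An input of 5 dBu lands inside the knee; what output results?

x − T + W/2 = 5 − 1 + 5 = 9.
GR = (1 − 1/4) × 9² / 20 = 0.75 × 81 / 20 = 3.0375 dB.
Output = 5 − 3.0375 = 1.9625 dBu.

1.9625 dBu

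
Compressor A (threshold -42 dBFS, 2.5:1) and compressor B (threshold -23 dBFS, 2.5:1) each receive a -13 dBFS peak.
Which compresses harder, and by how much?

A, by 11.4 dB

A: overshoot 29 dB → output overshoot 11.6 dB → GR 17.4 dB.
B: overshoot 10 dB → output overshoot 4 dB → GR 6 dB.
A reduces 11.4 dB more.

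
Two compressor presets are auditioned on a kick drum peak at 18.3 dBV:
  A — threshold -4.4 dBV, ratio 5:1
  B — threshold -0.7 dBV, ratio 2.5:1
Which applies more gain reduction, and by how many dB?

A: 22.7 dB over, compressed to 4.54 dB over, so 18.16 dB of GR.
B: 19 dB over, compressed to 7.6 dB over, so 11.4 dB of GR.
A reduces 6.76 dB more.

A, by 6.76 dB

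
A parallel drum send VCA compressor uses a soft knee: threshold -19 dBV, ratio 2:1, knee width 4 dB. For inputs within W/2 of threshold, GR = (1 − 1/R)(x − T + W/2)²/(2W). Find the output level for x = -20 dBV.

-20.0625 dBV

x − T + W/2 = -20 − (-19) + 2 = 1.
GR = (1 − 1/2) × 1² / 8 = 0.5 × 1 / 8 = 0.0625 dB.
Output = -20 − 0.0625 = -20.0625 dBV.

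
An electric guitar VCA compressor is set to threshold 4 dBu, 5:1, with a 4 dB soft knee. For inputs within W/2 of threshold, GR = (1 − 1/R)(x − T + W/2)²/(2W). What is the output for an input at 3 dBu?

2.9 dBu

x − T + W/2 = 3 − 4 + 2 = 1.
GR = (1 − 1/5) × 1² / 8 = 0.8 × 1 / 8 = 0.1 dB.
Output = 3 − 0.1 = 2.9 dBu.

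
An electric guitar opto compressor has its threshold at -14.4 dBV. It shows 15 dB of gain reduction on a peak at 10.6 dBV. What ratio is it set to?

2.5:1

Input overshoot = 10.6 − (-14.4) = 25 dB.
Output overshoot = 25 − 15 = 10 dB.
Ratio = input overshoot / output overshoot = 25 / 10 = 2.5.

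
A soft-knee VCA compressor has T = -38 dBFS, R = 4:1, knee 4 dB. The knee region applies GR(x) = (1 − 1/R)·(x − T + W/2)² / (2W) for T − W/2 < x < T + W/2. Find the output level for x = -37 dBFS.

-37.84375 dBFS

x − T + W/2 = -37 − (-38) + 2 = 3.
GR = (1 − 1/4) × 3² / 8 = 0.75 × 9 / 8 = 0.84375 dB.
Output = -37 − 0.84375 = -37.84375 dBFS.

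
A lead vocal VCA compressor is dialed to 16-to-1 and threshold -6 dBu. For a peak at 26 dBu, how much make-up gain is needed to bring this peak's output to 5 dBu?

9 dB

The peak compresses to -6 + 32/16 = -4 dBu.
To reach 5 dBu requires 5 − (-4) = 9 dB of make-up.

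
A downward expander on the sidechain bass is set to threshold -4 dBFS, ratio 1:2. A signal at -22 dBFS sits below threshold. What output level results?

Undershoot = (-4) − (-22) = 18 dB.
At 1:2, that expands to 36 dB under threshold.
Output = -4 − 36 = -40 dBFS.

-40 dBFS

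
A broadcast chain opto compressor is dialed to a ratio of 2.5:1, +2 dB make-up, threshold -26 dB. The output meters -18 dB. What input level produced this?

-11 dB

Remove make-up: -18 − 2 = -20 dB.
Post-compression overshoot = -20 − (-26) = 6 dB.
Before 2.5:1 compression the overshoot was 6 × 2.5 = 15 dB, so input = -26 + 15 = -11 dB.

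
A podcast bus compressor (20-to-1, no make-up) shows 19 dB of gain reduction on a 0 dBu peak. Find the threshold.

-20 dBu

Let T be the threshold. Output overshoot = (input overshoot)/R, so -19 − T = (0 − T)/20.
20·(-19 − T) = 0 − T → 19·T = -380 − 0 = -380.
T = -380/19 = -20 dBu.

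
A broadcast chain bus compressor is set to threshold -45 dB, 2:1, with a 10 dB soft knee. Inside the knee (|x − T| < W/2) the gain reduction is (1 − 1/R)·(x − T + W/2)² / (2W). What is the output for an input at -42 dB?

x − T + W/2 = -42 − (-45) + 5 = 8.
GR = (1 − 1/2) × 8² / 20 = 0.5 × 64 / 20 = 1.6 dB.
Output = -42 − 1.6 = -43.6 dB.

-43.6 dB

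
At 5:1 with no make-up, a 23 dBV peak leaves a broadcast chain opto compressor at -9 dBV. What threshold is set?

Gain reduction = 23 − (-9) = 32 dB; output overshoot = GR / (R − 1) = 32 / 4 = 8 dB.
Threshold = output − output overshoot = -9 − 8 = -17 dBV.

-17 dBV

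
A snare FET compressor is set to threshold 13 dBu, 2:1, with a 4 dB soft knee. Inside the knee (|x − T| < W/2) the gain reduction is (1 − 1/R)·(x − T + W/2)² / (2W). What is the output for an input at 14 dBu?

13.4375 dBu

x − T + W/2 = 14 − 13 + 2 = 3.
GR = (1 − 1/2) × 3² / 8 = 0.5 × 9 / 8 = 0.5625 dB.
Output = 14 − 0.5625 = 13.4375 dBu.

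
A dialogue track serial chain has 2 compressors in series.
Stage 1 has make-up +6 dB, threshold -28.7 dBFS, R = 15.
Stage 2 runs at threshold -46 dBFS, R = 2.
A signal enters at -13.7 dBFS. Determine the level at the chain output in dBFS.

Stage 1: 15 dB above -28.7 dBFS, reduced 15:1 to 1 dB above → -27.7 dBFS; +6 dB make-up → -21.7 dBFS.
Stage 2: 24.3 dB above -46 dBFS, reduced 2:1 to 12.15 dB above → -33.85 dBFS.

-33.85 dBFS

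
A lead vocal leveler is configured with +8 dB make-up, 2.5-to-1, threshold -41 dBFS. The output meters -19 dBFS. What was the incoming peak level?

Before make-up, the level was -19 − 8 = -27 dBFS.
Post-compression overshoot = -27 − (-41) = 14 dB.
Undo the ratio: input overshoot = 14 × 2.5 = 35 dB, giving input = -6 dBFS.

-6 dBFS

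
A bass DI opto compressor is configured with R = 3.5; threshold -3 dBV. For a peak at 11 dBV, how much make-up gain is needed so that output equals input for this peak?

10 dB

The peak compresses to -3 + 14/3.5 = 1 dBV.
To reach 11 dBV requires 11 − 1 = 10 dB of make-up.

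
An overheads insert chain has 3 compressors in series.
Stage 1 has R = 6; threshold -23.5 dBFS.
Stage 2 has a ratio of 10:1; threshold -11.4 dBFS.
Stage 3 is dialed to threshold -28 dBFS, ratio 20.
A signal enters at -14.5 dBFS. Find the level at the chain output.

Stage 1: -14.5 dBFS is 9 dB over -23.5 dBFS; at 6:1 that becomes 1.5 dB over, giving -22 dBFS.
Stage 2: below threshold (-22 ≤ -11.4); passes unchanged; output -22 dBFS.
Stage 3: 6 dB above -28 dBFS, reduced 20:1 to 0.3 dB above → -27.7 dBFS.

-27.7 dBFS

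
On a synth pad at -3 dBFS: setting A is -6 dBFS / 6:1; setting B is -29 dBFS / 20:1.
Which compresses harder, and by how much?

A: overshoot 3 dB → output overshoot 0.5 dB → GR 2.5 dB.
B: overshoot 26 dB → output overshoot 1.3 dB → GR 24.7 dB.
B applies 22.2 dB more gain reduction.

B, by 22.2 dB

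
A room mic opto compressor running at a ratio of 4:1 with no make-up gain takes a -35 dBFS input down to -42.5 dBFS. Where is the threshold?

-45 dBFS

Input is 10 dB above T (since output overshoot × R = input overshoot: (-42.5 − T)·4 = -35 − T gives T = -45 dBFS).
Check: -45 + (-35 − (-45))/4 = -45 + 2.5 = -42.5 dBFS. ✓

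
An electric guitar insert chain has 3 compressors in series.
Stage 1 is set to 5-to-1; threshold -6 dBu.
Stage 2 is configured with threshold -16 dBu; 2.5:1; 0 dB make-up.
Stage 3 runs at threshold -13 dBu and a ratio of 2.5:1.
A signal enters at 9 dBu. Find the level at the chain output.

-12.12 dBu

Stage 1: overshoot 15 dB → 15/5 = 3 dB → -3 dBu.
Stage 2: -3 dBu is 13 dB over -16 dBu; at 2.5:1 that becomes 5.2 dB over, giving -10.8 dBu.
Stage 3: overshoot 2.2 dB → 2.2/2.5 = 0.88 dB → -12.12 dBu.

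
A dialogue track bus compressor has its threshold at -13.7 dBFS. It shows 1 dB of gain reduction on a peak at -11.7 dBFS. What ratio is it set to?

Input overshoot = -11.7 − (-13.7) = 2 dB.
Output overshoot = 2 − 1 = 1 dB.
Ratio = input overshoot / output overshoot = 2 / 1 = 2.

2:1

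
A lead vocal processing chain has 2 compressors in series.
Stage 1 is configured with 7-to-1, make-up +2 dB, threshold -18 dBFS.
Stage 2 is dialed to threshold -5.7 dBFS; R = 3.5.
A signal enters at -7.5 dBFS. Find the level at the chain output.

Stage 1: overshoot 10.5 dB → 10.5/7 = 1.5 dB → -16.5 dBFS; +2 dB make-up → -14.5 dBFS.
Stage 2: below threshold (-14.5 ≤ -5.7); passes unchanged; output -14.5 dBFS.

-14.5 dBFS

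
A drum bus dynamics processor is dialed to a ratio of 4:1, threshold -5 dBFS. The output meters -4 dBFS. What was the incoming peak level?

Post-compression overshoot = -4 − (-5) = 1 dB.
Input overshoot = R × output overshoot = 4 dB → input = -5 + 4 = -1 dBFS.

-1 dBFS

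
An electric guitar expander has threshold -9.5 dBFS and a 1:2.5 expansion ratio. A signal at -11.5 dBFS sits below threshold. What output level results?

Undershoot = (-9.5) − (-11.5) = 2 dB.
At 1:2.5, that expands to 5 dB under threshold.
Output = -9.5 − 5 = -14.5 dBFS.

-14.5 dBFS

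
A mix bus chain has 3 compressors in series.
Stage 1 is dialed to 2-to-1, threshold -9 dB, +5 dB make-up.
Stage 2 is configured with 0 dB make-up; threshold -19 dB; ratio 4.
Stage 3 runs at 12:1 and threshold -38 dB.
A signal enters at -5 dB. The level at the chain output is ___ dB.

Stage 1: -5 dB is 4 dB over -9 dB; at 2:1 that becomes 2 dB over, giving -7 dB; +5 dB make-up → -2 dB.
Stage 2: overshoot 17 dB → 17/4 = 4.25 dB → -14.75 dB.
Stage 3: overshoot 23.25 dB → 23.25/12 = 1.9375 dB → -36.0625 dB.

-36.0625 dB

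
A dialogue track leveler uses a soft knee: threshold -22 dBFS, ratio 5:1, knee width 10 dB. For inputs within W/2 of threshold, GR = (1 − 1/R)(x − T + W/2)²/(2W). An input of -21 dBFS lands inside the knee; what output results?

x − T + W/2 = -21 − (-22) + 5 = 6.
GR = (1 − 1/5) × 6² / 20 = 0.8 × 36 / 20 = 1.44 dB.
Output = -21 − 1.44 = -22.44 dBFS.

-22.44 dBFS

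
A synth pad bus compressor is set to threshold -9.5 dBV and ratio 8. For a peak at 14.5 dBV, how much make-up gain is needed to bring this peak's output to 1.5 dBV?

8 dB

Without make-up, output = threshold + overshoot/8 = -9.5 + 3 = -6.5 dBV.
Gap to target: 8 dB.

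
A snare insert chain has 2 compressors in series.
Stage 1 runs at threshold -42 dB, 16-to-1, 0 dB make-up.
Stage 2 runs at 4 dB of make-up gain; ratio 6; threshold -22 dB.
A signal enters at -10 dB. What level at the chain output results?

Stage 1: overshoot 32 dB → 32/16 = 2 dB → -40 dB.
Stage 2: below threshold (-40 ≤ -22); passes unchanged; make-up brings it to -36 dB.

-36 dB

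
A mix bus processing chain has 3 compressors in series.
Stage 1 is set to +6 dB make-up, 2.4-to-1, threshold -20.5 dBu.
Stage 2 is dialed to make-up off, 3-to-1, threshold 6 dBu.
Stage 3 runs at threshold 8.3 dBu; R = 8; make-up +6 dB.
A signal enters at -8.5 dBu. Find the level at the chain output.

Stage 1: 12 dB above -20.5 dBu, reduced 2.4:1 to 5 dB above → -15.5 dBu; +6 dB make-up → -9.5 dBu.
Stage 2: -9.5 dBu is at or below the 6 dBu threshold — no compression; output -9.5 dBu.
Stage 3: -9.5 dBu ≤ 8.3 dBu, so stage 3 doesn't engage; make-up brings it to -3.5 dBu.

-3.5 dBu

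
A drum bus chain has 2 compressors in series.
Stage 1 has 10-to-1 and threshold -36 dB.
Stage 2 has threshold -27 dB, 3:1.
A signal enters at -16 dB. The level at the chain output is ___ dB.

Stage 1: -16 dB is 20 dB over -36 dB; at 10:1 that becomes 2 dB over, giving -34 dB.
Stage 2: -34 dB ≤ -27 dB, so stage 2 doesn't engage; output -34 dB.

-34 dB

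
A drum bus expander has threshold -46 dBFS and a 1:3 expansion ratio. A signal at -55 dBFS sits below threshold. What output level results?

The input is 9 dB below the -46 dBFS threshold.
A 1:3 expander multiplies undershoot by 3: 9 × 3 = 27 dB below threshold.
Output = -46 − 27 = -73 dBFS.

-73 dBFS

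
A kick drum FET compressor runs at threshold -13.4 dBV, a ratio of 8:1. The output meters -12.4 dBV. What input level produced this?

-5.4 dBV

The compressed level sits -12.4 − (-13.4) = 1 dB over threshold.
Undo the ratio: input overshoot = 1 × 8 = 8 dB, giving input = -5.4 dBV.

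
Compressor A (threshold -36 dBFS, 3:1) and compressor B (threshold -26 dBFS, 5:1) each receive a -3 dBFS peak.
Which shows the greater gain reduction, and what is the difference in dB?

A: 33 dB over, compressed to 11 dB over, so 22 dB of GR.
B: 23 dB over, compressed to 4.6 dB over, so 18.4 dB of GR.
A reduces 3.6 dB more.

A, by 3.6 dB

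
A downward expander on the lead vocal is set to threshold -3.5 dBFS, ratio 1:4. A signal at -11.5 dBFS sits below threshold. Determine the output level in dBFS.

-35.5 dBFS

Undershoot = (-3.5) − (-11.5) = 8 dB.
At 1:4, that expands to 32 dB under threshold.
Output = -3.5 − 32 = -35.5 dBFS.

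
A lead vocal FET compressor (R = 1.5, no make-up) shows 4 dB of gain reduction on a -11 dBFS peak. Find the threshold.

Input is 12 dB above T (since output overshoot × R = input overshoot: (-15 − T)·1.5 = -11 − T gives T = -23 dBFS).
Check: -23 + (-11 − (-23))/1.5 = -23 + 8 = -15 dBFS. ✓

-23 dBFS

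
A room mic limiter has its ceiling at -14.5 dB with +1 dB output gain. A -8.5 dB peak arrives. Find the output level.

-13.5 dB

At ∞:1, everything above -14.5 dB is held at the ceiling.
Output gain then adds 1 dB: -14.5 + 1 = -13.5 dB.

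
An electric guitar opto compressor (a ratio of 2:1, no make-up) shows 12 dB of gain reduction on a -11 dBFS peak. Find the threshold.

Gain reduction = -11 − (-23) = 12 dB; output overshoot = GR / (R − 1) = 12 / 1 = 12 dB.
Threshold = output − output overshoot = -23 − 12 = -35 dBFS.

-35 dBFS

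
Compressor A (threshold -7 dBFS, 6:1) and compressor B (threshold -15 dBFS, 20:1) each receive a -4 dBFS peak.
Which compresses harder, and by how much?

A: overshoot 3 dB → output overshoot 0.5 dB → GR 2.5 dB.
B: overshoot 11 dB → output overshoot 0.55 dB → GR 10.45 dB.
B reduces 7.95 dB more.

B, by 7.95 dB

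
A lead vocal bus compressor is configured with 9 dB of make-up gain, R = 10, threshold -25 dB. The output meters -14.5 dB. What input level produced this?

-10 dB

Remove make-up: -14.5 − 9 = -23.5 dB.
That's 1.5 dB above the -25 dB threshold.
Before 10:1 compression the overshoot was 1.5 × 10 = 15 dB, so input = -25 + 15 = -10 dB.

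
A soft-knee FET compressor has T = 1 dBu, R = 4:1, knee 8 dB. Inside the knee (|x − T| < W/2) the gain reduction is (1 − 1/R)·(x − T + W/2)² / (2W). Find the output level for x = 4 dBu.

x − T + W/2 = 4 − 1 + 4 = 7.
GR = (1 − 1/4) × 7² / 16 = 0.75 × 49 / 16 = 2.296875 dB.
Output = 4 − 2.296875 = 1.703125 dBu.

1.703125 dBu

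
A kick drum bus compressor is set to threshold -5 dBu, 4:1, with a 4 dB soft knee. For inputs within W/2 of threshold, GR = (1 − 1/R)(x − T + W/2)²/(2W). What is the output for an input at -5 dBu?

x − T + W/2 = -5 − (-5) + 2 = 2.
GR = (1 − 1/4) × 2² / 8 = 0.75 × 4 / 8 = 0.375 dB.
Output = -5 − 0.375 = -5.375 dBu.

-5.375 dBu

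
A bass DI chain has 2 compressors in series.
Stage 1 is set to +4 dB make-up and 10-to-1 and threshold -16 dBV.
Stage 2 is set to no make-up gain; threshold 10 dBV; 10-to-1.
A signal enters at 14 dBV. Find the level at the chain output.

Stage 1: 30 dB above -16 dBV, reduced 10:1 to 3 dB above → -13 dBV; +4 dB make-up → -9 dBV.
Stage 2: -9 dBV is at or below the 10 dBV threshold — no compression; output -9 dBV.

-9 dBV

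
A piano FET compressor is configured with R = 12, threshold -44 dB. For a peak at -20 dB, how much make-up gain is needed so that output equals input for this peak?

Overshoot 24 dB → 24/12 = 2 dB after compression, so the compressed level is -44 + 2 = -42 dB.
Make-up = target − compressed = -20 − (-42) = 22 dB.

22 dB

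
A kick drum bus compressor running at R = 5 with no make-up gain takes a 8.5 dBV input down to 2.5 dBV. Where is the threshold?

Input is 7.5 dB above T (since output overshoot × R = input overshoot: (2.5 − T)·5 = 8.5 − T gives T = 1 dBV).
Check: 1 + (8.5 − 1)/5 = 1 + 1.5 = 2.5 dBV. ✓

1 dBV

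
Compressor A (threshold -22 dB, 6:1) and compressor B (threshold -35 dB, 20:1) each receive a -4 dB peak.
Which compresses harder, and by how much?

A: GR = 18 − 18/6 = 15 dB.
B: GR = 31 − 31/20 = 29.45 dB.
B applies 14.45 dB more gain reduction.

B, by 14.45 dB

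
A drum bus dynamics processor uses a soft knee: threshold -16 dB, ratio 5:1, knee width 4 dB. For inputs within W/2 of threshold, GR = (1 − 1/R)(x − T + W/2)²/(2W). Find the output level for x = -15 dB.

-15.9 dB

x − T + W/2 = -15 − (-16) + 2 = 3.
GR = (1 − 1/5) × 3² / 8 = 0.8 × 9 / 8 = 0.9 dB.
Output = -15 − 0.9 = -15.9 dB.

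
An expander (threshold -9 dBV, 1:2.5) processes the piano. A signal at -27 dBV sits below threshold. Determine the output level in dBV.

-54 dBV

The input is 18 dB below the -9 dBV threshold.
A 1:2.5 expander multiplies undershoot by 2.5: 18 × 2.5 = 45 dB below threshold.
Output = -9 − 45 = -54 dBV.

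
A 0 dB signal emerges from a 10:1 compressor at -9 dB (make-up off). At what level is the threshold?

Gain reduction = 0 − (-9) = 9 dB; output overshoot = GR / (R − 1) = 9 / 9 = 1 dB.
Threshold = output − output overshoot = -9 − 1 = -10 dB.

-10 dB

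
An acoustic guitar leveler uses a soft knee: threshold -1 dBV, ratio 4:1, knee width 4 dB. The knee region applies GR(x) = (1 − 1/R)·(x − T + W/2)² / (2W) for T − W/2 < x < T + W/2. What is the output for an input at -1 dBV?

x − T + W/2 = -1 − (-1) + 2 = 2.
GR = (1 − 1/4) × 2² / 8 = 0.75 × 4 / 8 = 0.375 dB.
Output = -1 − 0.375 = -1.375 dBV.

-1.375 dBV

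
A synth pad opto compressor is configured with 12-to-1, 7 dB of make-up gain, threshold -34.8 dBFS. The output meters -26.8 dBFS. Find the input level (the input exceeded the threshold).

Before make-up, the level was -26.8 − 7 = -33.8 dBFS.
The compressed level sits -33.8 − (-34.8) = 1 dB over threshold.
Before 12:1 compression the overshoot was 1 × 12 = 12 dB, so input = -34.8 + 12 = -22.8 dBFS.

-22.8 dBFS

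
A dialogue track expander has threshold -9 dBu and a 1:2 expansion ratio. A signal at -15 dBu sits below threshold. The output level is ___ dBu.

Undershoot = (-9) − (-15) = 6 dB.
At 1:2, that expands to 12 dB under threshold.
Output = -9 − 12 = -21 dBu.

-21 dBu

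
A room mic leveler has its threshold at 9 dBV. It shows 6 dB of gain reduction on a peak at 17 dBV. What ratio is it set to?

4:1

Input overshoot = 17 − 9 = 8 dB.
Output overshoot = 8 − 6 = 2 dB.
Ratio = input overshoot / output overshoot = 8 / 2 = 4.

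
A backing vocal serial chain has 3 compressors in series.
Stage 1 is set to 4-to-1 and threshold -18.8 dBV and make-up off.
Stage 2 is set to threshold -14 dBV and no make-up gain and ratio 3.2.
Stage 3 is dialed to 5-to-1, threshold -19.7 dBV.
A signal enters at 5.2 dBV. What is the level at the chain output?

-18.485 dBV

Stage 1: 5.2 dBV is 24 dB over -18.8 dBV; at 4:1 that becomes 6 dB over, giving -12.8 dBV.
Stage 2: -12.8 dBV is 1.2 dB over -14 dBV; at 3.2:1 that becomes 0.375 dB over, giving -13.625 dBV.
Stage 3: 6.075 dB above -19.7 dBV, reduced 5:1 to 1.215 dB above → -18.485 dBV.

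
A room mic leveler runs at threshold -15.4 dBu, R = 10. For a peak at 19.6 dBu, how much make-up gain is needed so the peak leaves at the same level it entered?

31.5 dB

Without make-up, output = threshold + overshoot/10 = -15.4 + 3.5 = -11.9 dBu.
Gap to target: 31.5 dB.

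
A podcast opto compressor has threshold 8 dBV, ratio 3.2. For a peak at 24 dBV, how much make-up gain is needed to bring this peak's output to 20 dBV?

7 dB

The peak compresses to 8 + 16/3.2 = 13 dBV.
To reach 20 dBV requires 20 − 13 = 7 dB of make-up.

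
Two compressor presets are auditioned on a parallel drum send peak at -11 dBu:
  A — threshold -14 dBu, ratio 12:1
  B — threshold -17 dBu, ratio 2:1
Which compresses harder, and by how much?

A: 3 dB over, compressed to 0.25 dB over, so 2.75 dB of GR.
B: 6 dB over, compressed to 3 dB over, so 3 dB of GR.
B applies 0.25 dB more gain reduction.

B, by 0.25 dB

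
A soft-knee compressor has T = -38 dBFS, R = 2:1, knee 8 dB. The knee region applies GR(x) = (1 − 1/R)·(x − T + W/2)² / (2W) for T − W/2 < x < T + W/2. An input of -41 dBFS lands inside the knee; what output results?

-41.03125 dBFS

x − T + W/2 = -41 − (-38) + 4 = 1.
GR = (1 − 1/2) × 1² / 16 = 0.5 × 1 / 16 = 0.03125 dB.
Output = -41 − 0.03125 = -41.03125 dBFS.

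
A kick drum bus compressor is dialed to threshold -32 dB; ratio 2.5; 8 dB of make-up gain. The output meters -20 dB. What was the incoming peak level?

-22 dB

Before make-up, the level was -20 − 8 = -28 dB.
That's 4 dB above the -32 dB threshold.
Input overshoot = R × output overshoot = 10 dB → input = -32 + 10 = -22 dB.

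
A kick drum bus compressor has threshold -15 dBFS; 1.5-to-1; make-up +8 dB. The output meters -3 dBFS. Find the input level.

-9 dBFS

Before make-up, the level was -3 − 8 = -11 dBFS.
Post-compression overshoot = -11 − (-15) = 4 dB.
Input overshoot = R × output overshoot = 6 dB → input = -15 + 6 = -9 dBFS.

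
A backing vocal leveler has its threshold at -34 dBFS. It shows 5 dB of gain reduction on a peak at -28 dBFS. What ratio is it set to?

6:1

Input overshoot = -28 − (-34) = 6 dB.
Output overshoot = 6 − 5 = 1 dB.
Ratio = input overshoot / output overshoot = 6 / 1 = 6.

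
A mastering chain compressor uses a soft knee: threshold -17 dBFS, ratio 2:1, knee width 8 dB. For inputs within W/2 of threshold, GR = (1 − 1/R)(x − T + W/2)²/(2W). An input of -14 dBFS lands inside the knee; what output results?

x − T + W/2 = -14 − (-17) + 4 = 7.
GR = (1 − 1/2) × 7² / 16 = 0.5 × 49 / 16 = 1.53125 dB.
Output = -14 − 1.53125 = -15.53125 dBFS.

-15.53125 dBFS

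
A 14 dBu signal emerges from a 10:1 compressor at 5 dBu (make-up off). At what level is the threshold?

4 dBu

Input is 10 dB above T (since output overshoot × R = input overshoot: (5 − T)·10 = 14 − T gives T = 4 dBu).
Check: 4 + (14 − 4)/10 = 4 + 1 = 5 dBu. ✓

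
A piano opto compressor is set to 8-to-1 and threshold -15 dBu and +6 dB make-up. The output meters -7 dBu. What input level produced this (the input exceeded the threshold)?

1 dBu

Before make-up, the level was -7 − 6 = -13 dBu.
Post-compression overshoot = -13 − (-15) = 2 dB.
Undo the ratio: input overshoot = 2 × 8 = 16 dB, giving input = 1 dBu.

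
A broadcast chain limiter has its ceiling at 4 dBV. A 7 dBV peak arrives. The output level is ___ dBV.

4 dBV

The limiter clamps the peak to its 4 dBV ceiling.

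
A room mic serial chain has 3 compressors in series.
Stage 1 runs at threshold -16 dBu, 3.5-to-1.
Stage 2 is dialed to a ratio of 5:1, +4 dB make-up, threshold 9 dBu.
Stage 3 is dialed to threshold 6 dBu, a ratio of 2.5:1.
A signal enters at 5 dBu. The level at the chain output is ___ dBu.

-6 dBu

Stage 1: 5 dBu is 21 dB over -16 dBu; at 3.5:1 that becomes 6 dB over, giving -10 dBu.
Stage 2: -10 dBu ≤ 9 dBu, so stage 2 doesn't engage; make-up brings it to -6 dBu.
Stage 3: -6 dBu ≤ 6 dBu, so stage 3 doesn't engage; output -6 dBu.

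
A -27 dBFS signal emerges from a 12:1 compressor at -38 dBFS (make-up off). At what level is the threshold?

-39 dBFS

Let T be the threshold. Output overshoot = (input overshoot)/R, so -38 − T = (-27 − T)/12.
12·(-38 − T) = -27 − T → 11·T = -456 − (-27) = -429.
T = -429/11 = -39 dBFS.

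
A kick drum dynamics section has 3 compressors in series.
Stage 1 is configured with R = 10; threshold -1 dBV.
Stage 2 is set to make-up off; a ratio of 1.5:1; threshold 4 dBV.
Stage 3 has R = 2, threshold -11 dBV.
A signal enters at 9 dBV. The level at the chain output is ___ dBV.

Stage 1: 10 dB above -1 dBV, reduced 10:1 to 1 dB above → 0 dBV.
Stage 2: below threshold (0 ≤ 4); passes unchanged; output 0 dBV.
Stage 3: 11 dB above -11 dBV, reduced 2:1 to 5.5 dB above → -5.5 dBV.

-5.5 dBV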